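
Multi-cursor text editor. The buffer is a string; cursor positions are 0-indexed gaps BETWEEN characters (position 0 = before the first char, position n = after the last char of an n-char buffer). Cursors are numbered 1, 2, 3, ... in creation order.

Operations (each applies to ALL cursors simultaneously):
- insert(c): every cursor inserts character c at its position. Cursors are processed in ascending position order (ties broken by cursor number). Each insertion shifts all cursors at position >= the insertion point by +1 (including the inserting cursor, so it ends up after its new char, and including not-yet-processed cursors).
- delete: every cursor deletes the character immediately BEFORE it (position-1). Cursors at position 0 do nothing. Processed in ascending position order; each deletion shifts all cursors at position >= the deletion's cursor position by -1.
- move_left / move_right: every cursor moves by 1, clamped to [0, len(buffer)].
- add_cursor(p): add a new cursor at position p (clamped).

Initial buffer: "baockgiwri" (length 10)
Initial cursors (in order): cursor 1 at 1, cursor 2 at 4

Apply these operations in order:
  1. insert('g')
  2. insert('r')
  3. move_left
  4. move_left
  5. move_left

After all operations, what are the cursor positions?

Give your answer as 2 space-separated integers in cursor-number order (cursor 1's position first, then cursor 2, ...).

After op 1 (insert('g')): buffer="bgaocgkgiwri" (len 12), cursors c1@2 c2@6, authorship .1...2......
After op 2 (insert('r')): buffer="bgraocgrkgiwri" (len 14), cursors c1@3 c2@8, authorship .11...22......
After op 3 (move_left): buffer="bgraocgrkgiwri" (len 14), cursors c1@2 c2@7, authorship .11...22......
After op 4 (move_left): buffer="bgraocgrkgiwri" (len 14), cursors c1@1 c2@6, authorship .11...22......
After op 5 (move_left): buffer="bgraocgrkgiwri" (len 14), cursors c1@0 c2@5, authorship .11...22......

Answer: 0 5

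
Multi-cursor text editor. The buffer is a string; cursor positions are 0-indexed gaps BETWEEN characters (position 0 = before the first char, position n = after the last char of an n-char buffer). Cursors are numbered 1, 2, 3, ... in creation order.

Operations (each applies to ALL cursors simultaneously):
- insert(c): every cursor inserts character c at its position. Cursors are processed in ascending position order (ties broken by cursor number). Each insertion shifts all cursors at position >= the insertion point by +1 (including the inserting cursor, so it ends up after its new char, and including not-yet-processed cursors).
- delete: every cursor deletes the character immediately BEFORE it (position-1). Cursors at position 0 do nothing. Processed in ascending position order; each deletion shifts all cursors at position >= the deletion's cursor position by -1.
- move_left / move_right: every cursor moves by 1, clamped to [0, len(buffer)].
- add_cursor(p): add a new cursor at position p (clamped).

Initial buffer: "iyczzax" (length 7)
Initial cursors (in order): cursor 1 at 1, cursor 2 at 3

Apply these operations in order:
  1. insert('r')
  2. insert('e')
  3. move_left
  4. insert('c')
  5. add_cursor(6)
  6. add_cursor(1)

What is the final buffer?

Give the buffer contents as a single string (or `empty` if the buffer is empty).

Answer: irceycrcezzax

Derivation:
After op 1 (insert('r')): buffer="irycrzzax" (len 9), cursors c1@2 c2@5, authorship .1..2....
After op 2 (insert('e')): buffer="ireycrezzax" (len 11), cursors c1@3 c2@7, authorship .11..22....
After op 3 (move_left): buffer="ireycrezzax" (len 11), cursors c1@2 c2@6, authorship .11..22....
After op 4 (insert('c')): buffer="irceycrcezzax" (len 13), cursors c1@3 c2@8, authorship .111..222....
After op 5 (add_cursor(6)): buffer="irceycrcezzax" (len 13), cursors c1@3 c3@6 c2@8, authorship .111..222....
After op 6 (add_cursor(1)): buffer="irceycrcezzax" (len 13), cursors c4@1 c1@3 c3@6 c2@8, authorship .111..222....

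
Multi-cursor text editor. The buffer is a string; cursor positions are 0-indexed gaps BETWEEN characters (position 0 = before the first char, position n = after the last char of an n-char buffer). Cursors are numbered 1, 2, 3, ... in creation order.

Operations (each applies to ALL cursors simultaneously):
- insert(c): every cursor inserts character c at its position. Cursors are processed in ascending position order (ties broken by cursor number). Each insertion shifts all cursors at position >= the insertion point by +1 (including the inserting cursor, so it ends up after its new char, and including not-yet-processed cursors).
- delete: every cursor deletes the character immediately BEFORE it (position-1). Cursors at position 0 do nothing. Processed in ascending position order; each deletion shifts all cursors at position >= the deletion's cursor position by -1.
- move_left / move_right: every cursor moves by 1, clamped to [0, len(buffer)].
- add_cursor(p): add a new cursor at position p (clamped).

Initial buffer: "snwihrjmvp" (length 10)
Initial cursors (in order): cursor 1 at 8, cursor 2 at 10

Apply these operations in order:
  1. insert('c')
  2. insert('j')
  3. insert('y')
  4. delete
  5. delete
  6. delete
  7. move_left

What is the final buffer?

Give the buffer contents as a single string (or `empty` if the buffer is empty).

Answer: snwihrjmvp

Derivation:
After op 1 (insert('c')): buffer="snwihrjmcvpc" (len 12), cursors c1@9 c2@12, authorship ........1..2
After op 2 (insert('j')): buffer="snwihrjmcjvpcj" (len 14), cursors c1@10 c2@14, authorship ........11..22
After op 3 (insert('y')): buffer="snwihrjmcjyvpcjy" (len 16), cursors c1@11 c2@16, authorship ........111..222
After op 4 (delete): buffer="snwihrjmcjvpcj" (len 14), cursors c1@10 c2@14, authorship ........11..22
After op 5 (delete): buffer="snwihrjmcvpc" (len 12), cursors c1@9 c2@12, authorship ........1..2
After op 6 (delete): buffer="snwihrjmvp" (len 10), cursors c1@8 c2@10, authorship ..........
After op 7 (move_left): buffer="snwihrjmvp" (len 10), cursors c1@7 c2@9, authorship ..........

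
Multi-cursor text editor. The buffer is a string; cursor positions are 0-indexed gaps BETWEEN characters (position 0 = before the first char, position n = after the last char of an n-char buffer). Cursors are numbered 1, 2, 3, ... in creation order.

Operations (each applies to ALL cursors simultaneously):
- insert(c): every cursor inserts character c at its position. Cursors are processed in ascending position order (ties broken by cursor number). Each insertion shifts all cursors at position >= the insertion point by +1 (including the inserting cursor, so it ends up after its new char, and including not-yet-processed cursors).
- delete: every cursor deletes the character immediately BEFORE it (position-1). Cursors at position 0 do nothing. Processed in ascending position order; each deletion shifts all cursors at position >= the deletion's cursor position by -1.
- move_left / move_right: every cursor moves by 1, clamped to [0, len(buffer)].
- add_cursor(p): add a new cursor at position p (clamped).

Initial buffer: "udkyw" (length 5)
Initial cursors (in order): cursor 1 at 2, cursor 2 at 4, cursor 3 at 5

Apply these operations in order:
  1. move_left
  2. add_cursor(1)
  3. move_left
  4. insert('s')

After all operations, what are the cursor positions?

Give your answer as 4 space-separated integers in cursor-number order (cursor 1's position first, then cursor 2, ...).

Answer: 2 5 7 2

Derivation:
After op 1 (move_left): buffer="udkyw" (len 5), cursors c1@1 c2@3 c3@4, authorship .....
After op 2 (add_cursor(1)): buffer="udkyw" (len 5), cursors c1@1 c4@1 c2@3 c3@4, authorship .....
After op 3 (move_left): buffer="udkyw" (len 5), cursors c1@0 c4@0 c2@2 c3@3, authorship .....
After op 4 (insert('s')): buffer="ssudsksyw" (len 9), cursors c1@2 c4@2 c2@5 c3@7, authorship 14..2.3..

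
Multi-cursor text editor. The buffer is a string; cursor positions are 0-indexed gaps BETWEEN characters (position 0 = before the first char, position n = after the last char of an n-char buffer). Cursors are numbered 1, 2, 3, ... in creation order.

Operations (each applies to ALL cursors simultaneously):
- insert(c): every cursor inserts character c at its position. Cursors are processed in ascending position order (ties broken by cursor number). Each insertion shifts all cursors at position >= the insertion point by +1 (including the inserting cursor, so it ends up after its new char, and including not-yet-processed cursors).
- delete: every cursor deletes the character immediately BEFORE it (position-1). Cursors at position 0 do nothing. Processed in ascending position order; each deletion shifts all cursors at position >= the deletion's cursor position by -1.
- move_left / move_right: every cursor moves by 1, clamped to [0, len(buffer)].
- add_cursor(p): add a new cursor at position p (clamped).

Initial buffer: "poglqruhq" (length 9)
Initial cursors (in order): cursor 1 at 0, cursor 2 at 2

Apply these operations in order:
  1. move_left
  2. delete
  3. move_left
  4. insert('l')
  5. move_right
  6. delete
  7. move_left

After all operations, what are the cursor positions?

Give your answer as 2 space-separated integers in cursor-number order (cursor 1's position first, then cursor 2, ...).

Answer: 0 0

Derivation:
After op 1 (move_left): buffer="poglqruhq" (len 9), cursors c1@0 c2@1, authorship .........
After op 2 (delete): buffer="oglqruhq" (len 8), cursors c1@0 c2@0, authorship ........
After op 3 (move_left): buffer="oglqruhq" (len 8), cursors c1@0 c2@0, authorship ........
After op 4 (insert('l')): buffer="lloglqruhq" (len 10), cursors c1@2 c2@2, authorship 12........
After op 5 (move_right): buffer="lloglqruhq" (len 10), cursors c1@3 c2@3, authorship 12........
After op 6 (delete): buffer="lglqruhq" (len 8), cursors c1@1 c2@1, authorship 1.......
After op 7 (move_left): buffer="lglqruhq" (len 8), cursors c1@0 c2@0, authorship 1.......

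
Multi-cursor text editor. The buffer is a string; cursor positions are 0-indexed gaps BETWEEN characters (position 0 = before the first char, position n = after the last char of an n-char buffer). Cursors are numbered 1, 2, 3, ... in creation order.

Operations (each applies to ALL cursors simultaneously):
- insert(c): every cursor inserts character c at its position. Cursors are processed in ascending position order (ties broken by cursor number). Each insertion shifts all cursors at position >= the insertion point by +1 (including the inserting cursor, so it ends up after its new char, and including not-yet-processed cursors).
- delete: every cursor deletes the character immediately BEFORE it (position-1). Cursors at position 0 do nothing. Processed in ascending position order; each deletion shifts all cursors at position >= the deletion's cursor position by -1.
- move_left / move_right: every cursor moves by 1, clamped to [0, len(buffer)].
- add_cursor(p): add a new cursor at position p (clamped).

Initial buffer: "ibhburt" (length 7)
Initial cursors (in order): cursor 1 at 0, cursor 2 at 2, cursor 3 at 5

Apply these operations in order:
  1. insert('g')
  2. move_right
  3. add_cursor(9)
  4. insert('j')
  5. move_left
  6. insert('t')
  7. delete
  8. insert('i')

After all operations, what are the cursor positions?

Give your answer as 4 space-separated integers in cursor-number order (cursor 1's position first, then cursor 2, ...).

Answer: 3 8 16 16

Derivation:
After op 1 (insert('g')): buffer="gibghbugrt" (len 10), cursors c1@1 c2@4 c3@8, authorship 1..2...3..
After op 2 (move_right): buffer="gibghbugrt" (len 10), cursors c1@2 c2@5 c3@9, authorship 1..2...3..
After op 3 (add_cursor(9)): buffer="gibghbugrt" (len 10), cursors c1@2 c2@5 c3@9 c4@9, authorship 1..2...3..
After op 4 (insert('j')): buffer="gijbghjbugrjjt" (len 14), cursors c1@3 c2@7 c3@13 c4@13, authorship 1.1.2.2..3.34.
After op 5 (move_left): buffer="gijbghjbugrjjt" (len 14), cursors c1@2 c2@6 c3@12 c4@12, authorship 1.1.2.2..3.34.
After op 6 (insert('t')): buffer="gitjbghtjbugrjttjt" (len 18), cursors c1@3 c2@8 c3@16 c4@16, authorship 1.11.2.22..3.3344.
After op 7 (delete): buffer="gijbghjbugrjjt" (len 14), cursors c1@2 c2@6 c3@12 c4@12, authorship 1.1.2.2..3.34.
After op 8 (insert('i')): buffer="giijbghijbugrjiijt" (len 18), cursors c1@3 c2@8 c3@16 c4@16, authorship 1.11.2.22..3.3344.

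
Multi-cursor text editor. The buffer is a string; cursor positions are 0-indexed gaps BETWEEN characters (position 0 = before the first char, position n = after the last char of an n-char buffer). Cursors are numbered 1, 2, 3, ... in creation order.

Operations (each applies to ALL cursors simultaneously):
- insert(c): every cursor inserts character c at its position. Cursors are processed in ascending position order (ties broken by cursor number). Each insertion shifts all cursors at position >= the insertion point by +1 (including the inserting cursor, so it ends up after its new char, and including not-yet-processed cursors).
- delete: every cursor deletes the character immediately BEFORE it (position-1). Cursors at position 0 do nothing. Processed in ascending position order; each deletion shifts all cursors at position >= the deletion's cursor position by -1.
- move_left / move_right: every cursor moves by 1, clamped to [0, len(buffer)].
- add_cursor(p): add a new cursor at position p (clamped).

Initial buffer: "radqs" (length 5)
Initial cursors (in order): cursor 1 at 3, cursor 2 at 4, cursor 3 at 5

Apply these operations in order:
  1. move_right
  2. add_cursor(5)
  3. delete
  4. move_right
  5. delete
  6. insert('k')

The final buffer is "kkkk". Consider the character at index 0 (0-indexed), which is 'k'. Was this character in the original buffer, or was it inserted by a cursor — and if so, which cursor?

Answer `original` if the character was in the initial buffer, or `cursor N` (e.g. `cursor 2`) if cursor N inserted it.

After op 1 (move_right): buffer="radqs" (len 5), cursors c1@4 c2@5 c3@5, authorship .....
After op 2 (add_cursor(5)): buffer="radqs" (len 5), cursors c1@4 c2@5 c3@5 c4@5, authorship .....
After op 3 (delete): buffer="r" (len 1), cursors c1@1 c2@1 c3@1 c4@1, authorship .
After op 4 (move_right): buffer="r" (len 1), cursors c1@1 c2@1 c3@1 c4@1, authorship .
After op 5 (delete): buffer="" (len 0), cursors c1@0 c2@0 c3@0 c4@0, authorship 
After op 6 (insert('k')): buffer="kkkk" (len 4), cursors c1@4 c2@4 c3@4 c4@4, authorship 1234
Authorship (.=original, N=cursor N): 1 2 3 4
Index 0: author = 1

Answer: cursor 1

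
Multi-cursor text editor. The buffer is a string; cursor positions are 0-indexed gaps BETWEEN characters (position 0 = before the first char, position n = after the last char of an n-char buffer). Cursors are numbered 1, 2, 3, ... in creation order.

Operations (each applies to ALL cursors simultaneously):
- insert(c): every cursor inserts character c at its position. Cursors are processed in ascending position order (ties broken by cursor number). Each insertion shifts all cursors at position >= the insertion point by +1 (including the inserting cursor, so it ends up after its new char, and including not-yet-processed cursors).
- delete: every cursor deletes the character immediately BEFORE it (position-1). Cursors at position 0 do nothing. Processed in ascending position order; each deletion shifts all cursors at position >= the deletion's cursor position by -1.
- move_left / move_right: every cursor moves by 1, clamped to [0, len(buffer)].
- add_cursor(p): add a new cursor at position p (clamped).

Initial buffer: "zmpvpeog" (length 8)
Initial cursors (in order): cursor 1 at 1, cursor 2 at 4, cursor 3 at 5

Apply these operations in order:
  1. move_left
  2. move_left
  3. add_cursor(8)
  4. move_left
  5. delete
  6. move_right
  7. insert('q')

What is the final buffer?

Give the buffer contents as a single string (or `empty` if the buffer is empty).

Answer: pqqqvpegq

Derivation:
After op 1 (move_left): buffer="zmpvpeog" (len 8), cursors c1@0 c2@3 c3@4, authorship ........
After op 2 (move_left): buffer="zmpvpeog" (len 8), cursors c1@0 c2@2 c3@3, authorship ........
After op 3 (add_cursor(8)): buffer="zmpvpeog" (len 8), cursors c1@0 c2@2 c3@3 c4@8, authorship ........
After op 4 (move_left): buffer="zmpvpeog" (len 8), cursors c1@0 c2@1 c3@2 c4@7, authorship ........
After op 5 (delete): buffer="pvpeg" (len 5), cursors c1@0 c2@0 c3@0 c4@4, authorship .....
After op 6 (move_right): buffer="pvpeg" (len 5), cursors c1@1 c2@1 c3@1 c4@5, authorship .....
After op 7 (insert('q')): buffer="pqqqvpegq" (len 9), cursors c1@4 c2@4 c3@4 c4@9, authorship .123....4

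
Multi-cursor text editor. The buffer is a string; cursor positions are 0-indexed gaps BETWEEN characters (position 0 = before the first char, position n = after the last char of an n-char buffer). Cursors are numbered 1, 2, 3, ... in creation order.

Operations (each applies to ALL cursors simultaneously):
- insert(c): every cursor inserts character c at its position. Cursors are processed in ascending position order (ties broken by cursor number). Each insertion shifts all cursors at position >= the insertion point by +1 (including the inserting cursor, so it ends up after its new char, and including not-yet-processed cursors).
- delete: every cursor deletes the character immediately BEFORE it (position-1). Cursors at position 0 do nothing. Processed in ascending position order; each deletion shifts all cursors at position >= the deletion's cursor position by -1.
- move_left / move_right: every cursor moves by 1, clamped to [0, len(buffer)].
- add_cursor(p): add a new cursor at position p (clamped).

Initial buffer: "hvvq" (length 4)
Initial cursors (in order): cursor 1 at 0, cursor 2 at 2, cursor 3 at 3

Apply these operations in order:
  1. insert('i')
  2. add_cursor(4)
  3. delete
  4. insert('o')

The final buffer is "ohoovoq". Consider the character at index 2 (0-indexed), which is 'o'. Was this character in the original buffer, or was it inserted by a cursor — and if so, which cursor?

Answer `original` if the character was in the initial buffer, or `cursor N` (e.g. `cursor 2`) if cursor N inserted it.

After op 1 (insert('i')): buffer="ihviviq" (len 7), cursors c1@1 c2@4 c3@6, authorship 1..2.3.
After op 2 (add_cursor(4)): buffer="ihviviq" (len 7), cursors c1@1 c2@4 c4@4 c3@6, authorship 1..2.3.
After op 3 (delete): buffer="hvq" (len 3), cursors c1@0 c2@1 c4@1 c3@2, authorship ...
After op 4 (insert('o')): buffer="ohoovoq" (len 7), cursors c1@1 c2@4 c4@4 c3@6, authorship 1.24.3.
Authorship (.=original, N=cursor N): 1 . 2 4 . 3 .
Index 2: author = 2

Answer: cursor 2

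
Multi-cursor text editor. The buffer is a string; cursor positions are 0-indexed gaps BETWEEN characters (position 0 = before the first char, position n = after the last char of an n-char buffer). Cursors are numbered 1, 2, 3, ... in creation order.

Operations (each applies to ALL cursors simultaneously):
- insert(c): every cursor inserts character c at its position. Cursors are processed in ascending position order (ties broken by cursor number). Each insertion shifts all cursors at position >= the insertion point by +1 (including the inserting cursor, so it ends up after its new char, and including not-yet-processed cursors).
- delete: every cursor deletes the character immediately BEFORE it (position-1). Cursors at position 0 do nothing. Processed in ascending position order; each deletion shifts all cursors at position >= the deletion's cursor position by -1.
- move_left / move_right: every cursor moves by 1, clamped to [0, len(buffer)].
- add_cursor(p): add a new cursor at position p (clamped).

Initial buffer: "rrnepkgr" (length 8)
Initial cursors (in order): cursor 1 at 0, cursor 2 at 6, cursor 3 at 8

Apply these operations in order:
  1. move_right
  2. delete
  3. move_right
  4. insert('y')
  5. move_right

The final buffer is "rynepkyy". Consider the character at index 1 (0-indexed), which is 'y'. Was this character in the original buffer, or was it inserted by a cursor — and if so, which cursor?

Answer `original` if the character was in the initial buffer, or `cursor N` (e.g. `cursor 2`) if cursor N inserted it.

After op 1 (move_right): buffer="rrnepkgr" (len 8), cursors c1@1 c2@7 c3@8, authorship ........
After op 2 (delete): buffer="rnepk" (len 5), cursors c1@0 c2@5 c3@5, authorship .....
After op 3 (move_right): buffer="rnepk" (len 5), cursors c1@1 c2@5 c3@5, authorship .....
After op 4 (insert('y')): buffer="rynepkyy" (len 8), cursors c1@2 c2@8 c3@8, authorship .1....23
After op 5 (move_right): buffer="rynepkyy" (len 8), cursors c1@3 c2@8 c3@8, authorship .1....23
Authorship (.=original, N=cursor N): . 1 . . . . 2 3
Index 1: author = 1

Answer: cursor 1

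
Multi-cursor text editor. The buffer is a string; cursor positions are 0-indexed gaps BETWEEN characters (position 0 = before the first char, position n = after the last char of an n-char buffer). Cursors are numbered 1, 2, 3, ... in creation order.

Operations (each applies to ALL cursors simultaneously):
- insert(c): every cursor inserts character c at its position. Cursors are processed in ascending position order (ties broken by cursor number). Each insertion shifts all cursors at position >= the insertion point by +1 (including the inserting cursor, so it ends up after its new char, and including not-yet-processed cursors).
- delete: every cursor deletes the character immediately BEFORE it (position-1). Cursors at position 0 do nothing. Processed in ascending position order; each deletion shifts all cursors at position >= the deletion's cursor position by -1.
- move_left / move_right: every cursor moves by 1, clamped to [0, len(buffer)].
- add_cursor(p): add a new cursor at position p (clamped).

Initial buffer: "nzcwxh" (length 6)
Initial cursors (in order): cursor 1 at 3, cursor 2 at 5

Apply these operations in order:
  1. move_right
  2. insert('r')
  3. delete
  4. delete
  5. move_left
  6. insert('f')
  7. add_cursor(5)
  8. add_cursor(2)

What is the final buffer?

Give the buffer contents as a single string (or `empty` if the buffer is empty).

After op 1 (move_right): buffer="nzcwxh" (len 6), cursors c1@4 c2@6, authorship ......
After op 2 (insert('r')): buffer="nzcwrxhr" (len 8), cursors c1@5 c2@8, authorship ....1..2
After op 3 (delete): buffer="nzcwxh" (len 6), cursors c1@4 c2@6, authorship ......
After op 4 (delete): buffer="nzcx" (len 4), cursors c1@3 c2@4, authorship ....
After op 5 (move_left): buffer="nzcx" (len 4), cursors c1@2 c2@3, authorship ....
After op 6 (insert('f')): buffer="nzfcfx" (len 6), cursors c1@3 c2@5, authorship ..1.2.
After op 7 (add_cursor(5)): buffer="nzfcfx" (len 6), cursors c1@3 c2@5 c3@5, authorship ..1.2.
After op 8 (add_cursor(2)): buffer="nzfcfx" (len 6), cursors c4@2 c1@3 c2@5 c3@5, authorship ..1.2.

Answer: nzfcfx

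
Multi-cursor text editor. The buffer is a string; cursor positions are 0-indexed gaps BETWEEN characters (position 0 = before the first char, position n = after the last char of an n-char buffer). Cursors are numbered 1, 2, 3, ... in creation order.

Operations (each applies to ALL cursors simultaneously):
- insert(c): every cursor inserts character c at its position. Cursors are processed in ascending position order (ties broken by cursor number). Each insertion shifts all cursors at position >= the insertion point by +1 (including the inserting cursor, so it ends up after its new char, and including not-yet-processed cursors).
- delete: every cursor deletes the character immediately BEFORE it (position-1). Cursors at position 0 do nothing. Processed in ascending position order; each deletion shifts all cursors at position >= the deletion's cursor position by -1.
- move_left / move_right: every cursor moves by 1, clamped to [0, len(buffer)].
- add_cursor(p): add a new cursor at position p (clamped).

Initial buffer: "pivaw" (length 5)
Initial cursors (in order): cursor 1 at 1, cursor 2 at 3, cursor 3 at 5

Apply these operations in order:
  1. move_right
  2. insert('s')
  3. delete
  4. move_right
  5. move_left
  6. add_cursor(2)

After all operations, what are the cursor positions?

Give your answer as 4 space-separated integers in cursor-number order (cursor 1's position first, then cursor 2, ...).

After op 1 (move_right): buffer="pivaw" (len 5), cursors c1@2 c2@4 c3@5, authorship .....
After op 2 (insert('s')): buffer="pisvasws" (len 8), cursors c1@3 c2@6 c3@8, authorship ..1..2.3
After op 3 (delete): buffer="pivaw" (len 5), cursors c1@2 c2@4 c3@5, authorship .....
After op 4 (move_right): buffer="pivaw" (len 5), cursors c1@3 c2@5 c3@5, authorship .....
After op 5 (move_left): buffer="pivaw" (len 5), cursors c1@2 c2@4 c3@4, authorship .....
After op 6 (add_cursor(2)): buffer="pivaw" (len 5), cursors c1@2 c4@2 c2@4 c3@4, authorship .....

Answer: 2 4 4 2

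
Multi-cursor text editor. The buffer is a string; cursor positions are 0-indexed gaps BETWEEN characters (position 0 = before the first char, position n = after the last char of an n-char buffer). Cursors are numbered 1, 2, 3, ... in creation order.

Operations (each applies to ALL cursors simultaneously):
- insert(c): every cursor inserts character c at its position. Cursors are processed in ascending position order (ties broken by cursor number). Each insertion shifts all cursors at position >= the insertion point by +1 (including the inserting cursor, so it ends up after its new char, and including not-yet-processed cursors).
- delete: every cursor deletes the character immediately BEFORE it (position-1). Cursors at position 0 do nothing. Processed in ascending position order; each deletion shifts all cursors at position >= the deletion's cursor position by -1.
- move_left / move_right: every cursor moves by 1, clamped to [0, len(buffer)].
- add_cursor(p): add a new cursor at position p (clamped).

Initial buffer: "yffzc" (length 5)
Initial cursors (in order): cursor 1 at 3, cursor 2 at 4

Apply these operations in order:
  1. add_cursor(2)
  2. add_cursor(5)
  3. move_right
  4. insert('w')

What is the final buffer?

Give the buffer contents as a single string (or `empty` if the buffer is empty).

After op 1 (add_cursor(2)): buffer="yffzc" (len 5), cursors c3@2 c1@3 c2@4, authorship .....
After op 2 (add_cursor(5)): buffer="yffzc" (len 5), cursors c3@2 c1@3 c2@4 c4@5, authorship .....
After op 3 (move_right): buffer="yffzc" (len 5), cursors c3@3 c1@4 c2@5 c4@5, authorship .....
After op 4 (insert('w')): buffer="yffwzwcww" (len 9), cursors c3@4 c1@6 c2@9 c4@9, authorship ...3.1.24

Answer: yffwzwcww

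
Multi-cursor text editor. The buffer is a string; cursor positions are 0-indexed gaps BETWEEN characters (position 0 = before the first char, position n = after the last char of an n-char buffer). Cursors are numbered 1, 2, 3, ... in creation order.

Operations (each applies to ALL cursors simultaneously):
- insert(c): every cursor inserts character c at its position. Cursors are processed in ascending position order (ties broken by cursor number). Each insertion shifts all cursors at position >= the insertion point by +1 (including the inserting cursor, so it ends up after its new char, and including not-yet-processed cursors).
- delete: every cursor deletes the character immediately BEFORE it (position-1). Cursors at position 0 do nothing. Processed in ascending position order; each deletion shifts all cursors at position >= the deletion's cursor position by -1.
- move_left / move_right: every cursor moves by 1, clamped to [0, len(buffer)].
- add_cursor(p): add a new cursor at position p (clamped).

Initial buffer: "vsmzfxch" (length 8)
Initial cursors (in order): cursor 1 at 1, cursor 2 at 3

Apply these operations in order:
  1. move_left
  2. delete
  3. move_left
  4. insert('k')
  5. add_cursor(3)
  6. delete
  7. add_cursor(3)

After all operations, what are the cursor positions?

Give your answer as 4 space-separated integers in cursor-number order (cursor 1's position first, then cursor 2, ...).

Answer: 0 0 0 3

Derivation:
After op 1 (move_left): buffer="vsmzfxch" (len 8), cursors c1@0 c2@2, authorship ........
After op 2 (delete): buffer="vmzfxch" (len 7), cursors c1@0 c2@1, authorship .......
After op 3 (move_left): buffer="vmzfxch" (len 7), cursors c1@0 c2@0, authorship .......
After op 4 (insert('k')): buffer="kkvmzfxch" (len 9), cursors c1@2 c2@2, authorship 12.......
After op 5 (add_cursor(3)): buffer="kkvmzfxch" (len 9), cursors c1@2 c2@2 c3@3, authorship 12.......
After op 6 (delete): buffer="mzfxch" (len 6), cursors c1@0 c2@0 c3@0, authorship ......
After op 7 (add_cursor(3)): buffer="mzfxch" (len 6), cursors c1@0 c2@0 c3@0 c4@3, authorship ......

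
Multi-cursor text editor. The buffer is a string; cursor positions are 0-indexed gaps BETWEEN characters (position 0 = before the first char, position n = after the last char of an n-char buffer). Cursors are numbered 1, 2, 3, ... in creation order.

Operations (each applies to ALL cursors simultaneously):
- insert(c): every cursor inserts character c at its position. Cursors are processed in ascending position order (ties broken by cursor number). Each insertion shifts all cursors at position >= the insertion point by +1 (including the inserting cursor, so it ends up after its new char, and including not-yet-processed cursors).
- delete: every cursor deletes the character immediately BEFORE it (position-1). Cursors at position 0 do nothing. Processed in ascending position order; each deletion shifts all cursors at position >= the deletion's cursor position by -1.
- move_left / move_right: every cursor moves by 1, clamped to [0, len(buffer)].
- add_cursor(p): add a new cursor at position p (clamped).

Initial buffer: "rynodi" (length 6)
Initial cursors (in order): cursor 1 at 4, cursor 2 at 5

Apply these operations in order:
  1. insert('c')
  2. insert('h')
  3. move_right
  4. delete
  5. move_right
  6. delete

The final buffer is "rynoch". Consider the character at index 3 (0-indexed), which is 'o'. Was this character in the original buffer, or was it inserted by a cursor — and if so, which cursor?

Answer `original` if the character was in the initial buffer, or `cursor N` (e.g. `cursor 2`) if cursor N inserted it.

Answer: original

Derivation:
After op 1 (insert('c')): buffer="rynocdci" (len 8), cursors c1@5 c2@7, authorship ....1.2.
After op 2 (insert('h')): buffer="rynochdchi" (len 10), cursors c1@6 c2@9, authorship ....11.22.
After op 3 (move_right): buffer="rynochdchi" (len 10), cursors c1@7 c2@10, authorship ....11.22.
After op 4 (delete): buffer="rynochch" (len 8), cursors c1@6 c2@8, authorship ....1122
After op 5 (move_right): buffer="rynochch" (len 8), cursors c1@7 c2@8, authorship ....1122
After op 6 (delete): buffer="rynoch" (len 6), cursors c1@6 c2@6, authorship ....11
Authorship (.=original, N=cursor N): . . . . 1 1
Index 3: author = original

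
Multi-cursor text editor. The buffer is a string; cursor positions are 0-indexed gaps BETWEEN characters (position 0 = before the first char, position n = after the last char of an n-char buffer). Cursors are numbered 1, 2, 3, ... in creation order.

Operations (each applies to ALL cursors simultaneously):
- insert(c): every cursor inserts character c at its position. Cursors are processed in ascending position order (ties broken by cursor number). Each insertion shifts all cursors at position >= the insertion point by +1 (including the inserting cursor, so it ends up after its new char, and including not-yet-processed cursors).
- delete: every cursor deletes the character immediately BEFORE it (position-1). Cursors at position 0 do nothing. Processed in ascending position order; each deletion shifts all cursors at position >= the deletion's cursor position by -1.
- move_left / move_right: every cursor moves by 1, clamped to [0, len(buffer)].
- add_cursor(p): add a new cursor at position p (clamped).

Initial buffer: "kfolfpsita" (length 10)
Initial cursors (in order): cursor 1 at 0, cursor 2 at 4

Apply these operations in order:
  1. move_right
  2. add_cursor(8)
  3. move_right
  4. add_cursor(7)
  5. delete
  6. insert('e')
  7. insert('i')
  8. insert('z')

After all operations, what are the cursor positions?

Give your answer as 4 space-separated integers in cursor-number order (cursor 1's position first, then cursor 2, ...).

Answer: 4 13 17 13

Derivation:
After op 1 (move_right): buffer="kfolfpsita" (len 10), cursors c1@1 c2@5, authorship ..........
After op 2 (add_cursor(8)): buffer="kfolfpsita" (len 10), cursors c1@1 c2@5 c3@8, authorship ..........
After op 3 (move_right): buffer="kfolfpsita" (len 10), cursors c1@2 c2@6 c3@9, authorship ..........
After op 4 (add_cursor(7)): buffer="kfolfpsita" (len 10), cursors c1@2 c2@6 c4@7 c3@9, authorship ..........
After op 5 (delete): buffer="kolfia" (len 6), cursors c1@1 c2@4 c4@4 c3@5, authorship ......
After op 6 (insert('e')): buffer="keolfeeiea" (len 10), cursors c1@2 c2@7 c4@7 c3@9, authorship .1...24.3.
After op 7 (insert('i')): buffer="keiolfeeiiieia" (len 14), cursors c1@3 c2@10 c4@10 c3@13, authorship .11...2424.33.
After op 8 (insert('z')): buffer="keizolfeeiizzieiza" (len 18), cursors c1@4 c2@13 c4@13 c3@17, authorship .111...242424.333.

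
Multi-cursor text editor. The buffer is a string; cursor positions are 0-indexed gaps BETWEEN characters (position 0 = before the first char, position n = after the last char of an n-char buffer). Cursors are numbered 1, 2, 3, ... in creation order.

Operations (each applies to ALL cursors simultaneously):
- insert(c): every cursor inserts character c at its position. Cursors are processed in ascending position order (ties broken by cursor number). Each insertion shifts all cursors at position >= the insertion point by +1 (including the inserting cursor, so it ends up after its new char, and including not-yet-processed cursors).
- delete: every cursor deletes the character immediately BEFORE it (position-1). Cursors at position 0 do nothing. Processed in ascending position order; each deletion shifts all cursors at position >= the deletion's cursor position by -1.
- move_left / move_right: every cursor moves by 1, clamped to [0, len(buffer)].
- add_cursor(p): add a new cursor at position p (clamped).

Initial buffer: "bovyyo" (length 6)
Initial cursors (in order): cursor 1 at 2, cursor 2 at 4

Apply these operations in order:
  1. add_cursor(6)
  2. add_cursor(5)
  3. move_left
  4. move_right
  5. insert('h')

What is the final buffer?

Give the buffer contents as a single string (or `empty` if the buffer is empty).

After op 1 (add_cursor(6)): buffer="bovyyo" (len 6), cursors c1@2 c2@4 c3@6, authorship ......
After op 2 (add_cursor(5)): buffer="bovyyo" (len 6), cursors c1@2 c2@4 c4@5 c3@6, authorship ......
After op 3 (move_left): buffer="bovyyo" (len 6), cursors c1@1 c2@3 c4@4 c3@5, authorship ......
After op 4 (move_right): buffer="bovyyo" (len 6), cursors c1@2 c2@4 c4@5 c3@6, authorship ......
After op 5 (insert('h')): buffer="bohvyhyhoh" (len 10), cursors c1@3 c2@6 c4@8 c3@10, authorship ..1..2.4.3

Answer: bohvyhyhoh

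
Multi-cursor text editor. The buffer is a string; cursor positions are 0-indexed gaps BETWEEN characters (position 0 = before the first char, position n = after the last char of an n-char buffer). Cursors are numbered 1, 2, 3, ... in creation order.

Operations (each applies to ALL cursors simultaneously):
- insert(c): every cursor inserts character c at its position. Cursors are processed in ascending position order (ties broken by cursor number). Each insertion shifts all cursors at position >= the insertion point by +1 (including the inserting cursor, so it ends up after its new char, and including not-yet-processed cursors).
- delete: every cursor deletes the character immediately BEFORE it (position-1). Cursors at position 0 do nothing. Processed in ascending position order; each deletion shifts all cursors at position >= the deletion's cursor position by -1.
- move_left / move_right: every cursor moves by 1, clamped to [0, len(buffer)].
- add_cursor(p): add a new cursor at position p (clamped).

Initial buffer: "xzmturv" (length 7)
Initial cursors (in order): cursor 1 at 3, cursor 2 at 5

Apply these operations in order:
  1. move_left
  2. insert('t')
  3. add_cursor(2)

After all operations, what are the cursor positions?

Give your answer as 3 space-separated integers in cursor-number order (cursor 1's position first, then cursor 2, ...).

Answer: 3 6 2

Derivation:
After op 1 (move_left): buffer="xzmturv" (len 7), cursors c1@2 c2@4, authorship .......
After op 2 (insert('t')): buffer="xztmtturv" (len 9), cursors c1@3 c2@6, authorship ..1..2...
After op 3 (add_cursor(2)): buffer="xztmtturv" (len 9), cursors c3@2 c1@3 c2@6, authorship ..1..2...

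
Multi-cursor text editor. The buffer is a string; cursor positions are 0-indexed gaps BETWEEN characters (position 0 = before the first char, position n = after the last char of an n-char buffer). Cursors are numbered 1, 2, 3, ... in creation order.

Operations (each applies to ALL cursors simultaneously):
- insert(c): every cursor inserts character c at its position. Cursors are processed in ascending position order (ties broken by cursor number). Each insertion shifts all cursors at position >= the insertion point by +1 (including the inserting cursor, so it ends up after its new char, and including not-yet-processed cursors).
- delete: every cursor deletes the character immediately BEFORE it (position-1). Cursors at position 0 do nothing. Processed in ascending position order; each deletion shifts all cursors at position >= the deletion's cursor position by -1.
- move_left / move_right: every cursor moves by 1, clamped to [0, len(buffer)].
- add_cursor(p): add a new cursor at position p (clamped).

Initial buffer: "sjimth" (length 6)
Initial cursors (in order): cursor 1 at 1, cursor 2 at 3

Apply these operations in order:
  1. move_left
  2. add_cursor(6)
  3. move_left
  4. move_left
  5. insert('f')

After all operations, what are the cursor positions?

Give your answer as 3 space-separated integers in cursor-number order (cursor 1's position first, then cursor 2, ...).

After op 1 (move_left): buffer="sjimth" (len 6), cursors c1@0 c2@2, authorship ......
After op 2 (add_cursor(6)): buffer="sjimth" (len 6), cursors c1@0 c2@2 c3@6, authorship ......
After op 3 (move_left): buffer="sjimth" (len 6), cursors c1@0 c2@1 c3@5, authorship ......
After op 4 (move_left): buffer="sjimth" (len 6), cursors c1@0 c2@0 c3@4, authorship ......
After op 5 (insert('f')): buffer="ffsjimfth" (len 9), cursors c1@2 c2@2 c3@7, authorship 12....3..

Answer: 2 2 7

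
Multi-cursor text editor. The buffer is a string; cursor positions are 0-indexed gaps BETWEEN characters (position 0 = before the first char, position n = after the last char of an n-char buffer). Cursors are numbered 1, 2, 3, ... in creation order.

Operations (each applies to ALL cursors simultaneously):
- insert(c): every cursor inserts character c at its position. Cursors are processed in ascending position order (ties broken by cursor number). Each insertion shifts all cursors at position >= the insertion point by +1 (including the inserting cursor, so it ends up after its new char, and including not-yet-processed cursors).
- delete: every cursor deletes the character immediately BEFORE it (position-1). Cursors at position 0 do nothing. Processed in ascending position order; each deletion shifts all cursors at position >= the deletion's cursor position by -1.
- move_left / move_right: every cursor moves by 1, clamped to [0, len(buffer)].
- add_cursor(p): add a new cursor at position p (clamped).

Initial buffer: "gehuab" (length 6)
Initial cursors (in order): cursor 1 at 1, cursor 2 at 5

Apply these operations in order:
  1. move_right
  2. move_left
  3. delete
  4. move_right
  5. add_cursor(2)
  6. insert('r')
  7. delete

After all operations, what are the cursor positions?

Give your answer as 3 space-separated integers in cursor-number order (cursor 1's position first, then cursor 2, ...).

Answer: 1 4 2

Derivation:
After op 1 (move_right): buffer="gehuab" (len 6), cursors c1@2 c2@6, authorship ......
After op 2 (move_left): buffer="gehuab" (len 6), cursors c1@1 c2@5, authorship ......
After op 3 (delete): buffer="ehub" (len 4), cursors c1@0 c2@3, authorship ....
After op 4 (move_right): buffer="ehub" (len 4), cursors c1@1 c2@4, authorship ....
After op 5 (add_cursor(2)): buffer="ehub" (len 4), cursors c1@1 c3@2 c2@4, authorship ....
After op 6 (insert('r')): buffer="erhrubr" (len 7), cursors c1@2 c3@4 c2@7, authorship .1.3..2
After op 7 (delete): buffer="ehub" (len 4), cursors c1@1 c3@2 c2@4, authorship ....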